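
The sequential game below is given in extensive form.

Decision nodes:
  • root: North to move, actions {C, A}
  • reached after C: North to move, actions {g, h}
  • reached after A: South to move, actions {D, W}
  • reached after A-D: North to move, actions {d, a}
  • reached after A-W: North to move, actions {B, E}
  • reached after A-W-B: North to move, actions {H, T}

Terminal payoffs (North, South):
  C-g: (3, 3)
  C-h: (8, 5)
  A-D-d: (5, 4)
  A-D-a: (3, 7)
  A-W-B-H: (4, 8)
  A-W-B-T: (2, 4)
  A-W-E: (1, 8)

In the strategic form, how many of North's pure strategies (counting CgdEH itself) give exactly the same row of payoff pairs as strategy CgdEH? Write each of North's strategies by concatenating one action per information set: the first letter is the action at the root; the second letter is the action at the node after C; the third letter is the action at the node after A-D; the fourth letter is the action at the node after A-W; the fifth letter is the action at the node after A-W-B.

Row for CgdEH (columns D, W): (3,3) (3,3).
Under CgdEH, North's choice at the node after A-D and at the node after A-W and at the node after A-W-B can never be reached regardless of what South does, so varying those choices leaves every outcome unchanged.
Holding the reachable choices fixed and varying the unreachable ones freely already gives 2 × 2 × 2 = 8 equivalent strategies.
No other strategy reproduces this row, so those 8 are the full class: CgdBH, CgdBT, CgdEH, CgdET, CgaBH, CgaBT, CgaEH, CgaET.

8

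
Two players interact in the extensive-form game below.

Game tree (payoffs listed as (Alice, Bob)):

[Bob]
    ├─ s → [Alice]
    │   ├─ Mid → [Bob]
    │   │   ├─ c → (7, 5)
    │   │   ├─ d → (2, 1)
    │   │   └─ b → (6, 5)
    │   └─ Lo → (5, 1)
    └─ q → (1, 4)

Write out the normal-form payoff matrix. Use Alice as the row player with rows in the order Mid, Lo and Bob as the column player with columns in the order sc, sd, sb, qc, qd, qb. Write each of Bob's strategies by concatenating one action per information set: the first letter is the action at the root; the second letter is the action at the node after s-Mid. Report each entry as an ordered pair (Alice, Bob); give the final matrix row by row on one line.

           sc       sd       sb       qc       qd       qb
 Mid    (7,5)    (2,1)    (6,5)    (1,4)    (1,4)    (1,4)
  Lo    (5,1)    (5,1)    (5,1)    (1,4)    (1,4)    (1,4)

Mid: (7,5) (2,1) (6,5) (1,4) (1,4) (1,4) | Lo: (5,1) (5,1) (5,1) (1,4) (1,4) (1,4)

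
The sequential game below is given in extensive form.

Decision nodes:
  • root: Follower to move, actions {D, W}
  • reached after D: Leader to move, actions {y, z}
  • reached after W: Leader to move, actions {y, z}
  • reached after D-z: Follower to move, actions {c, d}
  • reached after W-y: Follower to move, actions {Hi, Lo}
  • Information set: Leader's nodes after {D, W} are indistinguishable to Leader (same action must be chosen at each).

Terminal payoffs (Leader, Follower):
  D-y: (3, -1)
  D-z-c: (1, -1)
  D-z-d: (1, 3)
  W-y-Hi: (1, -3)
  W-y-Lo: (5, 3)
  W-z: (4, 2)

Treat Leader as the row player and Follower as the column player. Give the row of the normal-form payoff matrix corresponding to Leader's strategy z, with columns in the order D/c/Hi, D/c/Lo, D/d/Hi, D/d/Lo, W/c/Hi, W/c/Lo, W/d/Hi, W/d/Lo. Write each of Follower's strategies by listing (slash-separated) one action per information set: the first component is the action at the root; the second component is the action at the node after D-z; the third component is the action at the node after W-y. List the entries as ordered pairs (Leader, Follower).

(1,-1) (1,-1) (1,3) (1,3) (4,2) (4,2) (4,2) (4,2)

vs D/c/Hi: Follower plays D → Leader plays z at [D] → Follower plays c at [D-z] → (1, -1)
vs D/c/Lo: Follower plays D → Leader plays z at [D] → Follower plays c at [D-z] → (1, -1)
vs D/d/Hi: Follower plays D → Leader plays z at [D] → Follower plays d at [D-z] → (1, 3)
vs D/d/Lo: Follower plays D → Leader plays z at [D] → Follower plays d at [D-z] → (1, 3)
vs W/c/Hi: Follower plays W → Leader plays z at [W] → (4, 2)
vs W/c/Lo: Follower plays W → Leader plays z at [W] → (4, 2)
vs W/d/Hi: Follower plays W → Leader plays z at [W] → (4, 2)
vs W/d/Lo: Follower plays W → Leader plays z at [W] → (4, 2)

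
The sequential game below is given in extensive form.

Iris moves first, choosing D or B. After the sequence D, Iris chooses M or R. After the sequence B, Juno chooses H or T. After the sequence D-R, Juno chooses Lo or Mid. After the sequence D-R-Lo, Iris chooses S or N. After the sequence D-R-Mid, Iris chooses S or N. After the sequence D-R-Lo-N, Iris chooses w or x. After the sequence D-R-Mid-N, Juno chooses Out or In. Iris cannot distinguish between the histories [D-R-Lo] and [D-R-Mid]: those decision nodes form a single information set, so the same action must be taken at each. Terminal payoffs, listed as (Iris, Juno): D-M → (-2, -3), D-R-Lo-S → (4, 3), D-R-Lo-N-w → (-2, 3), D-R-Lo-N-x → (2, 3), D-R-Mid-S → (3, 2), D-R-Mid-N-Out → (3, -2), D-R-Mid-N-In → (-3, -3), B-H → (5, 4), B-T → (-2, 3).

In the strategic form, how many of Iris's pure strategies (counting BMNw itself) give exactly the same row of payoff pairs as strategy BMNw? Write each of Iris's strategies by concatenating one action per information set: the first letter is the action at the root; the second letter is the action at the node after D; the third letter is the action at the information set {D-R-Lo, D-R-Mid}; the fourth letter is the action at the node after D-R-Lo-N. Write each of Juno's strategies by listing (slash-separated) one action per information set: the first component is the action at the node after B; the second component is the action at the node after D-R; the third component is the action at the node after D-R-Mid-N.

8

Row for BMNw (columns H/Lo/Out, H/Lo/In, H/Mid/Out, H/Mid/In, T/Lo/Out, T/Lo/In, T/Mid/Out, T/Mid/In): (5,4) (5,4) (5,4) (5,4) (-2,3) (-2,3) (-2,3) (-2,3).
Under BMNw, Iris's choice at the node after D and at the information set {D-R-Lo, D-R-Mid} and at the node after D-R-Lo-N can never be reached regardless of what Juno does, so varying those choices leaves every outcome unchanged.
Holding the reachable choices fixed and varying the unreachable ones freely already gives 2 × 2 × 2 = 8 equivalent strategies.
No other strategy reproduces this row, so those 8 are the full class: BMSw, BMSx, BMNw, BMNx, BRSw, BRSx, BRNw, BRNx.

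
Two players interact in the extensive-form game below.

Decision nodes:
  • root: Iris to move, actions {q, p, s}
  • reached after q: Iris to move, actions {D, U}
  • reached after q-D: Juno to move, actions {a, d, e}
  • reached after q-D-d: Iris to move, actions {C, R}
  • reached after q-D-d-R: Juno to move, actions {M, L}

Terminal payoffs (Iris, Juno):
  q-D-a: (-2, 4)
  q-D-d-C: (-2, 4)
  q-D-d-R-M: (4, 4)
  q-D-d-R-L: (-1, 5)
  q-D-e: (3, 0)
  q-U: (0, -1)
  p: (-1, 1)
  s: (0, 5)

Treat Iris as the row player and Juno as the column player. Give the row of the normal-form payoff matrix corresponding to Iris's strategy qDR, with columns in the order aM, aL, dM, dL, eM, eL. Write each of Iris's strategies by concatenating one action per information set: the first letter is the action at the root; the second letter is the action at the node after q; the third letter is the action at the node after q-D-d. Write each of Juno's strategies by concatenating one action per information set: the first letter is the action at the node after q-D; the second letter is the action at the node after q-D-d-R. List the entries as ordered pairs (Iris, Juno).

vs aM: Iris plays q → Iris plays D at [q] → Juno plays a at [q-D] → (-2, 4)
vs aL: Iris plays q → Iris plays D at [q] → Juno plays a at [q-D] → (-2, 4)
vs dM: Iris plays q → Iris plays D at [q] → Juno plays d at [q-D] → Iris plays R at [q-D-d] → Juno plays M at [q-D-d-R] → (4, 4)
vs dL: Iris plays q → Iris plays D at [q] → Juno plays d at [q-D] → Iris plays R at [q-D-d] → Juno plays L at [q-D-d-R] → (-1, 5)
vs eM: Iris plays q → Iris plays D at [q] → Juno plays e at [q-D] → (3, 0)
vs eL: Iris plays q → Iris plays D at [q] → Juno plays e at [q-D] → (3, 0)

(-2,4) (-2,4) (4,4) (-1,5) (3,0) (3,0)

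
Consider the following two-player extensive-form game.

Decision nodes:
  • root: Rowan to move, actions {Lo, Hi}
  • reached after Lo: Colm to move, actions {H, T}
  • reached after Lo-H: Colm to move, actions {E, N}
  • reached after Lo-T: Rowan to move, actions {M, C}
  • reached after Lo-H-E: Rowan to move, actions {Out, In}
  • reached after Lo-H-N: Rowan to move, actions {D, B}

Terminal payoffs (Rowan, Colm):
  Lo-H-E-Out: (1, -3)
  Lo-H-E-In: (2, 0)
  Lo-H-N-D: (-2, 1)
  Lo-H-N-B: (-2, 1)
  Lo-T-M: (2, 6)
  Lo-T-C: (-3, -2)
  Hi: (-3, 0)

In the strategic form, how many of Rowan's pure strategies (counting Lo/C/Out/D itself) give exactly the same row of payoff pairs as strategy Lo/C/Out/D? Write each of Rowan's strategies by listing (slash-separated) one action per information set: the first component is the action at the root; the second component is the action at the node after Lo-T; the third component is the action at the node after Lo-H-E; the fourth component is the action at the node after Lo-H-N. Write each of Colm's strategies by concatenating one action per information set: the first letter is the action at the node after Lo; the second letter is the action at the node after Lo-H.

Row for Lo/C/Out/D (columns HE, HN, TE, TN): (1,-3) (-2,1) (-3,-2) (-3,-2).
Every one of Rowan's information sets is on the play path for some reply by Colm when Rowan follows Lo/C/Out/D.
Even so, Lo/C/Out/B happens to produce the same payoff in every column — so 2 strategies share this row.

2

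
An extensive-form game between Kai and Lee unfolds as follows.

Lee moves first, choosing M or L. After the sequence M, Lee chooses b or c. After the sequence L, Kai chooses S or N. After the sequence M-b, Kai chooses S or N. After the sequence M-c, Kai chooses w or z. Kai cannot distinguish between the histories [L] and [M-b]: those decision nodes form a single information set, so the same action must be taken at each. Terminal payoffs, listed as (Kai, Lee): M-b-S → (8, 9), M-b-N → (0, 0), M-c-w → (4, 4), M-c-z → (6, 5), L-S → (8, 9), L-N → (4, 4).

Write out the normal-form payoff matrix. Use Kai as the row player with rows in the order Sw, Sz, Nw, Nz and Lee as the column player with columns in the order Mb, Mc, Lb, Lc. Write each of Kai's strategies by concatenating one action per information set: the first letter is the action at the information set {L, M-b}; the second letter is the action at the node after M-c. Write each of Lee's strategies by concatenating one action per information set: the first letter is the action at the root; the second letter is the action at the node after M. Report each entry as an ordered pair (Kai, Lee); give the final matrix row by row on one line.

Sw: (8,9) (4,4) (8,9) (8,9) | Sz: (8,9) (6,5) (8,9) (8,9) | Nw: (0,0) (4,4) (4,4) (4,4) | Nz: (0,0) (6,5) (4,4) (4,4)

Row Sw: Mb→(8,9), Mc→(4,4), Lb→(8,9), Lc→(8,9)
Row Sz: Mb→(8,9), Mc→(6,5), Lb→(8,9), Lc→(8,9)
Row Nw: Mb→(0,0), Mc→(4,4), Lb→(4,4), Lc→(4,4)
Row Nz: Mb→(0,0), Mc→(6,5), Lb→(4,4), Lc→(4,4)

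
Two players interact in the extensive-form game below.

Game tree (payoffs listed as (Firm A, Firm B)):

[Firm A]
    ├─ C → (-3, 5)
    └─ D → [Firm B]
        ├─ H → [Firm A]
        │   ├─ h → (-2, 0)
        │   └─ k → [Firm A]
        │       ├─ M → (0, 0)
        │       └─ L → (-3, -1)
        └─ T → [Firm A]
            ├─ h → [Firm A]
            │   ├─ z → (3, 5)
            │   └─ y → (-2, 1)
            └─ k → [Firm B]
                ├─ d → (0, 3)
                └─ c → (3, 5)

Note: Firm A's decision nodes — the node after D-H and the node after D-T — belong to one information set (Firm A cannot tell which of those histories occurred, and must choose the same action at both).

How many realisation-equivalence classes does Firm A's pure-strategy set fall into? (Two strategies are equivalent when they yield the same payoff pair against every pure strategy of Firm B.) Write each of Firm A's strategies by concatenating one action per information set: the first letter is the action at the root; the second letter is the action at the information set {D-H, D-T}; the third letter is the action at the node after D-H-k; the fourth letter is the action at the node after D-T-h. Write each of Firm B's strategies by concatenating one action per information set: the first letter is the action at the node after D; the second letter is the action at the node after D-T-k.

5

Firm A has 16 pure strategies: ChMz, ChMy, ChLz, ChLy, CkMz, CkMy, CkLz, CkLy, DhMz, DhMy, DhLz, DhLy, DkMz, DkMy, DkLz, DkLy. Columns: Hd, Hc, Td, Tc.
{ChMz, ChMy, ChLz, ChLy, CkMz, CkMy, CkLz, CkLy} → row (-3,5) (-3,5) (-3,5) (-3,5)
{DhMz, DhLz} → row (-2,0) (-2,0) (3,5) (3,5)
{DhMy, DhLy} → row (-2,0) (-2,0) (-2,1) (-2,1)
{DkMz, DkMy} → row (0,0) (0,0) (0,3) (3,5)
{DkLz, DkLy} → row (-3,-1) (-3,-1) (0,3) (3,5)
That's 5 distinct rows out of 16 strategies.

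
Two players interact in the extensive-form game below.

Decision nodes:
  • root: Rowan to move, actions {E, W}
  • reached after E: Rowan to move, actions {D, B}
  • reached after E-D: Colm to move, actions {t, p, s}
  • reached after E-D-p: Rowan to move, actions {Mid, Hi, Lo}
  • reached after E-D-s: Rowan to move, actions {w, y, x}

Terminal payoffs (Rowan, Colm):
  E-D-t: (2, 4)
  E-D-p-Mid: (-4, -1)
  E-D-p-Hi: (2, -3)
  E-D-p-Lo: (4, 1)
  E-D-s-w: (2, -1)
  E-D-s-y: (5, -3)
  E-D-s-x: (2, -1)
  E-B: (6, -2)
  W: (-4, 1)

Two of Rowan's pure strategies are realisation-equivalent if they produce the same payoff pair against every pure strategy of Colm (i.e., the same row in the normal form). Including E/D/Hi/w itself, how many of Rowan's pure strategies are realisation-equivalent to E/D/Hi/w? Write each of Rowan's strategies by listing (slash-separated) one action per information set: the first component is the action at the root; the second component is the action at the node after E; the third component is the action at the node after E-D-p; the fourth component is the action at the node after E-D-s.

2

Row for E/D/Hi/w (columns t, p, s): (2,4) (2,-3) (2,-1).
Every one of Rowan's information sets is on the play path for some reply by Colm when Rowan follows E/D/Hi/w.
Even so, E/D/Hi/x happens to produce the same payoff in every column — so 2 strategies share this row.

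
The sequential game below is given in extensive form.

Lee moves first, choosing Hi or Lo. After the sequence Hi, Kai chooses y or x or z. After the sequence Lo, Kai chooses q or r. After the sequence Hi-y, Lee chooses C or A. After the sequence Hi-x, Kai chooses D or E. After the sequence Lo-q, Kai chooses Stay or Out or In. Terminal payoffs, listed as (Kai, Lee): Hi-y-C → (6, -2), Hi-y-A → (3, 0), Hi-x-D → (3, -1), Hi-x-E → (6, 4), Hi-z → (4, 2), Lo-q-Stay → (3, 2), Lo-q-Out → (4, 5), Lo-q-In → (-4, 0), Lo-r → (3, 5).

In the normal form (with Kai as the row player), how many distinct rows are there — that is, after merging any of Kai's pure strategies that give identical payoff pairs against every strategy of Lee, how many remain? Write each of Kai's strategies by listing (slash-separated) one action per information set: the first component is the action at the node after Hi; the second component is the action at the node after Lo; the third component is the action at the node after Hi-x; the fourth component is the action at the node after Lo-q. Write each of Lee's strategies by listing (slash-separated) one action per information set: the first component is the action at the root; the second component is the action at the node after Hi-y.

16

Kai has 36 pure strategies: y/q/D/Stay, y/q/D/Out, y/q/D/In, y/q/E/Stay, y/q/E/Out, y/q/E/In, y/r/D/Stay, y/r/D/Out, y/r/D/In, y/r/E/Stay, y/r/E/Out, y/r/E/In, x/q/D/Stay, x/q/D/Out, x/q/D/In, x/q/E/Stay, x/q/E/Out, x/q/E/In, x/r/D/Stay, x/r/D/Out, x/r/D/In, x/r/E/Stay, x/r/E/Out, x/r/E/In, z/q/D/Stay, z/q/D/Out, z/q/D/In, z/q/E/Stay, z/q/E/Out, z/q/E/In, z/r/D/Stay, z/r/D/Out, z/r/D/In, z/r/E/Stay, z/r/E/Out, z/r/E/In. Columns: Hi/C, Hi/A, Lo/C, Lo/A.
{y/q/D/Stay, y/q/E/Stay} → row (6,-2) (3,0) (3,2) (3,2)
{y/q/D/Out, y/q/E/Out} → row (6,-2) (3,0) (4,5) (4,5)
{y/q/D/In, y/q/E/In} → row (6,-2) (3,0) (-4,0) (-4,0)
{y/r/D/Stay, y/r/D/Out, y/r/D/In, y/r/E/Stay, y/r/E/Out, y/r/E/In} → row (6,-2) (3,0) (3,5) (3,5)
{x/q/D/Stay} → row (3,-1) (3,-1) (3,2) (3,2)
{x/q/D/Out} → row (3,-1) (3,-1) (4,5) (4,5)
{x/q/D/In} → row (3,-1) (3,-1) (-4,0) (-4,0)
{x/q/E/Stay} → row (6,4) (6,4) (3,2) (3,2)
{x/q/E/Out} → row (6,4) (6,4) (4,5) (4,5)
{x/q/E/In} → row (6,4) (6,4) (-4,0) (-4,0)
{x/r/D/Stay, x/r/D/Out, x/r/D/In} → row (3,-1) (3,-1) (3,5) (3,5)
{x/r/E/Stay, x/r/E/Out, x/r/E/In} → row (6,4) (6,4) (3,5) (3,5)
{z/q/D/Stay, z/q/E/Stay} → row (4,2) (4,2) (3,2) (3,2)
{z/q/D/Out, z/q/E/Out} → row (4,2) (4,2) (4,5) (4,5)
{z/q/D/In, z/q/E/In} → row (4,2) (4,2) (-4,0) (-4,0)
{z/r/D/Stay, z/r/D/Out, z/r/D/In, z/r/E/Stay, z/r/E/Out, z/r/E/In} → row (4,2) (4,2) (3,5) (3,5)
That's 16 distinct rows out of 36 strategies.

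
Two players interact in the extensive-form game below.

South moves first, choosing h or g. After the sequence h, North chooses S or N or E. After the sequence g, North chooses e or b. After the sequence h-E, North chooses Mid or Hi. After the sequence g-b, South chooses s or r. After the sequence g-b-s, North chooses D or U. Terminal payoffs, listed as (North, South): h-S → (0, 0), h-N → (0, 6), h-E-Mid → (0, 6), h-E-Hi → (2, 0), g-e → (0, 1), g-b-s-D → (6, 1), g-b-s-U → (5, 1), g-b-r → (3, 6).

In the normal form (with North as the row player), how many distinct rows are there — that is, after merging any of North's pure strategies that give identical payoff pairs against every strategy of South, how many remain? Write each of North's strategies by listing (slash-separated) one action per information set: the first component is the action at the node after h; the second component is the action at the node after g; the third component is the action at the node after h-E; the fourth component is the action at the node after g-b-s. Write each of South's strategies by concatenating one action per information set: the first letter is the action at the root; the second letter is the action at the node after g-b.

North has 24 pure strategies: S/e/Mid/D, S/e/Mid/U, S/e/Hi/D, S/e/Hi/U, S/b/Mid/D, S/b/Mid/U, S/b/Hi/D, S/b/Hi/U, N/e/Mid/D, N/e/Mid/U, N/e/Hi/D, N/e/Hi/U, N/b/Mid/D, N/b/Mid/U, N/b/Hi/D, N/b/Hi/U, E/e/Mid/D, E/e/Mid/U, E/e/Hi/D, E/e/Hi/U, E/b/Mid/D, E/b/Mid/U, E/b/Hi/D, E/b/Hi/U. Columns: hs, hr, gs, gr.
{S/e/Mid/D, S/e/Mid/U, S/e/Hi/D, S/e/Hi/U} → row (0,0) (0,0) (0,1) (0,1)
{S/b/Mid/D, S/b/Hi/D} → row (0,0) (0,0) (6,1) (3,6)
{S/b/Mid/U, S/b/Hi/U} → row (0,0) (0,0) (5,1) (3,6)
{N/e/Mid/D, N/e/Mid/U, N/e/Hi/D, N/e/Hi/U, E/e/Mid/D, E/e/Mid/U} → row (0,6) (0,6) (0,1) (0,1)
{N/b/Mid/D, N/b/Hi/D, E/b/Mid/D} → row (0,6) (0,6) (6,1) (3,6)
{N/b/Mid/U, N/b/Hi/U, E/b/Mid/U} → row (0,6) (0,6) (5,1) (3,6)
{E/e/Hi/D, E/e/Hi/U} → row (2,0) (2,0) (0,1) (0,1)
{E/b/Hi/D} → row (2,0) (2,0) (6,1) (3,6)
{E/b/Hi/U} → row (2,0) (2,0) (5,1) (3,6)
That's 9 distinct rows out of 24 strategies.

9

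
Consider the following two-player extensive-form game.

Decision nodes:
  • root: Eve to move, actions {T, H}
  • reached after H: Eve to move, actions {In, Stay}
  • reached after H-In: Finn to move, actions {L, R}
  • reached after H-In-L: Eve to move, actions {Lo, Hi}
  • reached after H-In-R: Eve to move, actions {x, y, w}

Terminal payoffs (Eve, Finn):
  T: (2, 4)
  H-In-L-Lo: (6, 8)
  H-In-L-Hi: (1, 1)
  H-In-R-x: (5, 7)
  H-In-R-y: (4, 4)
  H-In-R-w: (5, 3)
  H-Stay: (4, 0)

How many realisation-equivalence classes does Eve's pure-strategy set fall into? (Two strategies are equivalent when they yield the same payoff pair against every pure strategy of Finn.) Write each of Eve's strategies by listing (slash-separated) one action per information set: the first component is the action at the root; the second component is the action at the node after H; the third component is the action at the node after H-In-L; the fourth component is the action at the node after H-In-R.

Eve has 24 pure strategies: T/In/Lo/x, T/In/Lo/y, T/In/Lo/w, T/In/Hi/x, T/In/Hi/y, T/In/Hi/w, T/Stay/Lo/x, T/Stay/Lo/y, T/Stay/Lo/w, T/Stay/Hi/x, T/Stay/Hi/y, T/Stay/Hi/w, H/In/Lo/x, H/In/Lo/y, H/In/Lo/w, H/In/Hi/x, H/In/Hi/y, H/In/Hi/w, H/Stay/Lo/x, H/Stay/Lo/y, H/Stay/Lo/w, H/Stay/Hi/x, H/Stay/Hi/y, H/Stay/Hi/w. Columns: L, R.
{T/In/Lo/x, T/In/Lo/y, T/In/Lo/w, T/In/Hi/x, T/In/Hi/y, T/In/Hi/w, T/Stay/Lo/x, T/Stay/Lo/y, T/Stay/Lo/w, T/Stay/Hi/x, T/Stay/Hi/y, T/Stay/Hi/w} → row (2,4) (2,4)
{H/In/Lo/x} → row (6,8) (5,7)
{H/In/Lo/y} → row (6,8) (4,4)
{H/In/Lo/w} → row (6,8) (5,3)
{H/In/Hi/x} → row (1,1) (5,7)
{H/In/Hi/y} → row (1,1) (4,4)
{H/In/Hi/w} → row (1,1) (5,3)
{H/Stay/Lo/x, H/Stay/Lo/y, H/Stay/Lo/w, H/Stay/Hi/x, H/Stay/Hi/y, H/Stay/Hi/w} → row (4,0) (4,0)
That's 8 distinct rows out of 24 strategies.

8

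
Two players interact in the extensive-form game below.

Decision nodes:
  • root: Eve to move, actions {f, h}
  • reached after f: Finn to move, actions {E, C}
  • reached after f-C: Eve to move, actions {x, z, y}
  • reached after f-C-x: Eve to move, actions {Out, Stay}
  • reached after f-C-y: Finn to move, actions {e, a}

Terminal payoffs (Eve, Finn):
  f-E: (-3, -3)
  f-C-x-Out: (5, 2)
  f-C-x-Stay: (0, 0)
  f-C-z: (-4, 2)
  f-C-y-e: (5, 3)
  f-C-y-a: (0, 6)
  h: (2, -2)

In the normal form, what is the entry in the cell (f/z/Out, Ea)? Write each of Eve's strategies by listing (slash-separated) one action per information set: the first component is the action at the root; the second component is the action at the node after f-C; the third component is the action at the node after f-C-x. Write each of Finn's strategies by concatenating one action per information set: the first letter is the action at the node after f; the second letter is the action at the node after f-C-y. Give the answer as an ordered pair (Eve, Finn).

Trace the play path from the root:
  Eve plays f
  Finn plays E at [f]
→ terminal payoff (-3, -3).
(Eve's choice at the node after f-C is never reached on this path, so it doesn't affect the outcome.)

(-3, -3)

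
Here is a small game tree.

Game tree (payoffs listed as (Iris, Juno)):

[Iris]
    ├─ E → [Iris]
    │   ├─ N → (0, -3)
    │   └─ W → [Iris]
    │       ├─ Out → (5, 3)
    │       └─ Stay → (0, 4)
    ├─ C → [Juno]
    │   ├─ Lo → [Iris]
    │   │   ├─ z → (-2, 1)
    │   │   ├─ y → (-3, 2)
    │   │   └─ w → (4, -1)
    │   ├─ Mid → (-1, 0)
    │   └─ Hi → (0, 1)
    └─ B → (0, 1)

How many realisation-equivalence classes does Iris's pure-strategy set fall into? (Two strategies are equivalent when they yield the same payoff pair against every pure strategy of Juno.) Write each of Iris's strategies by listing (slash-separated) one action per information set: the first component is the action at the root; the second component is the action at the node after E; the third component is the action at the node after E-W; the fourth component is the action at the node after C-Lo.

Iris has 36 pure strategies: E/N/Out/z, E/N/Out/y, E/N/Out/w, E/N/Stay/z, E/N/Stay/y, E/N/Stay/w, E/W/Out/z, E/W/Out/y, E/W/Out/w, E/W/Stay/z, E/W/Stay/y, E/W/Stay/w, C/N/Out/z, C/N/Out/y, C/N/Out/w, C/N/Stay/z, C/N/Stay/y, C/N/Stay/w, C/W/Out/z, C/W/Out/y, C/W/Out/w, C/W/Stay/z, C/W/Stay/y, C/W/Stay/w, B/N/Out/z, B/N/Out/y, B/N/Out/w, B/N/Stay/z, B/N/Stay/y, B/N/Stay/w, B/W/Out/z, B/W/Out/y, B/W/Out/w, B/W/Stay/z, B/W/Stay/y, B/W/Stay/w. Columns: Lo, Mid, Hi.
{E/N/Out/z, E/N/Out/y, E/N/Out/w, E/N/Stay/z, E/N/Stay/y, E/N/Stay/w} → row (0,-3) (0,-3) (0,-3)
{E/W/Out/z, E/W/Out/y, E/W/Out/w} → row (5,3) (5,3) (5,3)
{E/W/Stay/z, E/W/Stay/y, E/W/Stay/w} → row (0,4) (0,4) (0,4)
{C/N/Out/z, C/N/Stay/z, C/W/Out/z, C/W/Stay/z} → row (-2,1) (-1,0) (0,1)
{C/N/Out/y, C/N/Stay/y, C/W/Out/y, C/W/Stay/y} → row (-3,2) (-1,0) (0,1)
{C/N/Out/w, C/N/Stay/w, C/W/Out/w, C/W/Stay/w} → row (4,-1) (-1,0) (0,1)
{B/N/Out/z, B/N/Out/y, B/N/Out/w, B/N/Stay/z, B/N/Stay/y, B/N/Stay/w, B/W/Out/z, B/W/Out/y, B/W/Out/w, B/W/Stay/z, B/W/Stay/y, B/W/Stay/w} → row (0,1) (0,1) (0,1)
That's 7 distinct rows out of 36 strategies.

7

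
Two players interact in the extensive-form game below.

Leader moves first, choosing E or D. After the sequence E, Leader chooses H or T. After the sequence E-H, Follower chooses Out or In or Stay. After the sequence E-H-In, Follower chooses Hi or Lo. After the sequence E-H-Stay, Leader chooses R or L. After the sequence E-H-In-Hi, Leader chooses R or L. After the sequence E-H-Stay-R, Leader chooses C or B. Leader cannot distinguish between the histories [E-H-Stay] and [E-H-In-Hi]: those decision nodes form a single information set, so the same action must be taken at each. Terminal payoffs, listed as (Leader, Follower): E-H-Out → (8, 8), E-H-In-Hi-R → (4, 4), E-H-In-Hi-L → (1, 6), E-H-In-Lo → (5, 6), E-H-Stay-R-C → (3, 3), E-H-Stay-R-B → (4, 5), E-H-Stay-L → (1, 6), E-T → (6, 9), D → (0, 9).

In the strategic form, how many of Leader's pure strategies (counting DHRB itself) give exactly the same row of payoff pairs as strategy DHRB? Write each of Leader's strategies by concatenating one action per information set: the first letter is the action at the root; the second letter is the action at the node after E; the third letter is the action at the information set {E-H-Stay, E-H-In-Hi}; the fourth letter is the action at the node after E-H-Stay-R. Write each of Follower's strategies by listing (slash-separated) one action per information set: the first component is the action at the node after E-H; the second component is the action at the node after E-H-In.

Row for DHRB (columns Out/Hi, Out/Lo, In/Hi, In/Lo, Stay/Hi, Stay/Lo): (0,9) (0,9) (0,9) (0,9) (0,9) (0,9).
Under DHRB, Leader's choice at the node after E and at the information set {E-H-Stay, E-H-In-Hi} and at the node after E-H-Stay-R can never be reached regardless of what Follower does, so varying those choices leaves every outcome unchanged.
Holding the reachable choices fixed and varying the unreachable ones freely already gives 2 × 2 × 2 = 8 equivalent strategies.
No other strategy reproduces this row, so those 8 are the full class: DHRC, DHRB, DHLC, DHLB, DTRC, DTRB, DTLC, DTLB.

8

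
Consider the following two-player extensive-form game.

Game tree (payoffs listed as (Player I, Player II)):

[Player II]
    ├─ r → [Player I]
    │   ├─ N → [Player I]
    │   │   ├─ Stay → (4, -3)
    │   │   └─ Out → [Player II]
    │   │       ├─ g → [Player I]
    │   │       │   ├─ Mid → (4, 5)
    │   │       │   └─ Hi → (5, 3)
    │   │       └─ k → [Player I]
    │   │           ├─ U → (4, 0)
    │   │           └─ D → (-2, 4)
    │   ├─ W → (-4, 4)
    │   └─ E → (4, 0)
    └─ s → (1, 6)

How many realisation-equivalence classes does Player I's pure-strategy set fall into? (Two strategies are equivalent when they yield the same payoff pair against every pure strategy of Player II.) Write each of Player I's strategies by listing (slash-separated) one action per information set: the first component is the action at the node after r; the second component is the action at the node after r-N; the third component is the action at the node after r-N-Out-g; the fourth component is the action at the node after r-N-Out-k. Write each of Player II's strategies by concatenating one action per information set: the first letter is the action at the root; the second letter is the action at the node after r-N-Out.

Player I has 24 pure strategies: N/Stay/Mid/U, N/Stay/Mid/D, N/Stay/Hi/U, N/Stay/Hi/D, N/Out/Mid/U, N/Out/Mid/D, N/Out/Hi/U, N/Out/Hi/D, W/Stay/Mid/U, W/Stay/Mid/D, W/Stay/Hi/U, W/Stay/Hi/D, W/Out/Mid/U, W/Out/Mid/D, W/Out/Hi/U, W/Out/Hi/D, E/Stay/Mid/U, E/Stay/Mid/D, E/Stay/Hi/U, E/Stay/Hi/D, E/Out/Mid/U, E/Out/Mid/D, E/Out/Hi/U, E/Out/Hi/D. Columns: rg, rk, sg, sk.
{N/Stay/Mid/U, N/Stay/Mid/D, N/Stay/Hi/U, N/Stay/Hi/D} → row (4,-3) (4,-3) (1,6) (1,6)
{N/Out/Mid/U} → row (4,5) (4,0) (1,6) (1,6)
{N/Out/Mid/D} → row (4,5) (-2,4) (1,6) (1,6)
{N/Out/Hi/U} → row (5,3) (4,0) (1,6) (1,6)
{N/Out/Hi/D} → row (5,3) (-2,4) (1,6) (1,6)
{W/Stay/Mid/U, W/Stay/Mid/D, W/Stay/Hi/U, W/Stay/Hi/D, W/Out/Mid/U, W/Out/Mid/D, W/Out/Hi/U, W/Out/Hi/D} → row (-4,4) (-4,4) (1,6) (1,6)
{E/Stay/Mid/U, E/Stay/Mid/D, E/Stay/Hi/U, E/Stay/Hi/D, E/Out/Mid/U, E/Out/Mid/D, E/Out/Hi/U, E/Out/Hi/D} → row (4,0) (4,0) (1,6) (1,6)
That's 7 distinct rows out of 24 strategies.

7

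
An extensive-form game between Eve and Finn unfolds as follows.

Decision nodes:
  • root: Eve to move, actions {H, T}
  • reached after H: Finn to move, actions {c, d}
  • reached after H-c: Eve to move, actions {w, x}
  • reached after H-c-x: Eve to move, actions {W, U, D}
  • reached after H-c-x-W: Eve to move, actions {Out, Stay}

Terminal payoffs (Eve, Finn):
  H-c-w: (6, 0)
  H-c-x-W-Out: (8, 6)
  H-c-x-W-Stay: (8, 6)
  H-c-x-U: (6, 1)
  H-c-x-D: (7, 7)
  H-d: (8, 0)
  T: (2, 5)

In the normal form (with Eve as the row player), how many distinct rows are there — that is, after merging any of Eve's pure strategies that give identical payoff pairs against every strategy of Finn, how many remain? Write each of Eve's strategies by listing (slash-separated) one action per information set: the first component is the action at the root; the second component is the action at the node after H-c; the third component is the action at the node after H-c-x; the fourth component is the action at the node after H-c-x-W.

Eve has 24 pure strategies: H/w/W/Out, H/w/W/Stay, H/w/U/Out, H/w/U/Stay, H/w/D/Out, H/w/D/Stay, H/x/W/Out, H/x/W/Stay, H/x/U/Out, H/x/U/Stay, H/x/D/Out, H/x/D/Stay, T/w/W/Out, T/w/W/Stay, T/w/U/Out, T/w/U/Stay, T/w/D/Out, T/w/D/Stay, T/x/W/Out, T/x/W/Stay, T/x/U/Out, T/x/U/Stay, T/x/D/Out, T/x/D/Stay. Columns: c, d.
{H/w/W/Out, H/w/W/Stay, H/w/U/Out, H/w/U/Stay, H/w/D/Out, H/w/D/Stay} → row (6,0) (8,0)
{H/x/W/Out, H/x/W/Stay} → row (8,6) (8,0)
{H/x/U/Out, H/x/U/Stay} → row (6,1) (8,0)
{H/x/D/Out, H/x/D/Stay} → row (7,7) (8,0)
{T/w/W/Out, T/w/W/Stay, T/w/U/Out, T/w/U/Stay, T/w/D/Out, T/w/D/Stay, T/x/W/Out, T/x/W/Stay, T/x/U/Out, T/x/U/Stay, T/x/D/Out, T/x/D/Stay} → row (2,5) (2,5)
That's 5 distinct rows out of 24 strategies.

5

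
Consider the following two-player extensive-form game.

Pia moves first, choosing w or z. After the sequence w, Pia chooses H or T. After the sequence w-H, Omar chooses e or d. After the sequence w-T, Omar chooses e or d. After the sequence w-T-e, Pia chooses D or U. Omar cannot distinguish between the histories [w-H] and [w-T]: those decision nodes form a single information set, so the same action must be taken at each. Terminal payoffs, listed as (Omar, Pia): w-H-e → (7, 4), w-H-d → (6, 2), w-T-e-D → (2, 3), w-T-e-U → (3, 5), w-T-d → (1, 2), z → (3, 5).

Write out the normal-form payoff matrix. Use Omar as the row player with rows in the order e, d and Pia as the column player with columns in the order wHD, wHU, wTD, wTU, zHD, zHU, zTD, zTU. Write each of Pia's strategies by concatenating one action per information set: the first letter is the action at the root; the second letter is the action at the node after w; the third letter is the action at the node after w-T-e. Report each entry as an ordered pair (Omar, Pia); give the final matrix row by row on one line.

Row e: wHD→(7,4), wHU→(7,4), wTD→(2,3), wTU→(3,5), zHD→(3,5), zHU→(3,5), zTD→(3,5), zTU→(3,5)
Row d: wHD→(6,2), wHU→(6,2), wTD→(1,2), wTU→(1,2), zHD→(3,5), zHU→(3,5), zTD→(3,5), zTU→(3,5)

e: (7,4) (7,4) (2,3) (3,5) (3,5) (3,5) (3,5) (3,5) | d: (6,2) (6,2) (1,2) (1,2) (3,5) (3,5) (3,5) (3,5)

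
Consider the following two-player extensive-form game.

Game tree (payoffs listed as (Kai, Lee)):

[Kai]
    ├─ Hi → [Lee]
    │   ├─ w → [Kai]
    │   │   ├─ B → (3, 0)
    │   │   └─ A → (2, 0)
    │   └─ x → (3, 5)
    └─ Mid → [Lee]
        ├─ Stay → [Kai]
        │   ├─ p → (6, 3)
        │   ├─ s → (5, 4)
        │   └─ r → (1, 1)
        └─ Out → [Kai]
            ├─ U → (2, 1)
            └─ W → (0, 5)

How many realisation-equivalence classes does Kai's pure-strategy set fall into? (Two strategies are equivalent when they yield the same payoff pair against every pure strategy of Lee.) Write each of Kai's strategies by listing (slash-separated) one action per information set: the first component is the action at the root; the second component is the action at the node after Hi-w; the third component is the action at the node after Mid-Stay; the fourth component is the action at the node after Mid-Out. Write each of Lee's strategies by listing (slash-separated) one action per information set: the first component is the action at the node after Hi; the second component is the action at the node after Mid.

Kai has 24 pure strategies: Hi/B/p/U, Hi/B/p/W, Hi/B/s/U, Hi/B/s/W, Hi/B/r/U, Hi/B/r/W, Hi/A/p/U, Hi/A/p/W, Hi/A/s/U, Hi/A/s/W, Hi/A/r/U, Hi/A/r/W, Mid/B/p/U, Mid/B/p/W, Mid/B/s/U, Mid/B/s/W, Mid/B/r/U, Mid/B/r/W, Mid/A/p/U, Mid/A/p/W, Mid/A/s/U, Mid/A/s/W, Mid/A/r/U, Mid/A/r/W. Columns: w/Stay, w/Out, x/Stay, x/Out.
{Hi/B/p/U, Hi/B/p/W, Hi/B/s/U, Hi/B/s/W, Hi/B/r/U, Hi/B/r/W} → row (3,0) (3,0) (3,5) (3,5)
{Hi/A/p/U, Hi/A/p/W, Hi/A/s/U, Hi/A/s/W, Hi/A/r/U, Hi/A/r/W} → row (2,0) (2,0) (3,5) (3,5)
{Mid/B/p/U, Mid/A/p/U} → row (6,3) (2,1) (6,3) (2,1)
{Mid/B/p/W, Mid/A/p/W} → row (6,3) (0,5) (6,3) (0,5)
{Mid/B/s/U, Mid/A/s/U} → row (5,4) (2,1) (5,4) (2,1)
{Mid/B/s/W, Mid/A/s/W} → row (5,4) (0,5) (5,4) (0,5)
{Mid/B/r/U, Mid/A/r/U} → row (1,1) (2,1) (1,1) (2,1)
{Mid/B/r/W, Mid/A/r/W} → row (1,1) (0,5) (1,1) (0,5)
That's 8 distinct rows out of 24 strategies.

8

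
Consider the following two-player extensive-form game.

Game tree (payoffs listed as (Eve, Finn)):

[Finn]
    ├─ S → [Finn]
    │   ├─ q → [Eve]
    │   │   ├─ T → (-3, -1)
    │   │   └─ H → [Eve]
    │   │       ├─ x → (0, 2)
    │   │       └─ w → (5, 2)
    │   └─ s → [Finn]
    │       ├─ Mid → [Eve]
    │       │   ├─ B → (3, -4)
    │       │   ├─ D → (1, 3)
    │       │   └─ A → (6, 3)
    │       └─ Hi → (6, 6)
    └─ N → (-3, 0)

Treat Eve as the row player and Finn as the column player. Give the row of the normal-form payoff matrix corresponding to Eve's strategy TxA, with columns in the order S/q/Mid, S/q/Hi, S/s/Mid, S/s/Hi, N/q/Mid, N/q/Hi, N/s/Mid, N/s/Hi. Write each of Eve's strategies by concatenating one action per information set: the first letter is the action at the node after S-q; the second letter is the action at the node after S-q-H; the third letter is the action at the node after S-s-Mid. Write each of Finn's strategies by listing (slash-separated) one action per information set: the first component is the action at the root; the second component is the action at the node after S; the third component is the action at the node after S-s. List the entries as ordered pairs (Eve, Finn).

vs S/q/Mid: Finn plays S → Finn plays q at [S] → Eve plays T at [S-q] → (-3, -1)
vs S/q/Hi: Finn plays S → Finn plays q at [S] → Eve plays T at [S-q] → (-3, -1)
vs S/s/Mid: Finn plays S → Finn plays s at [S] → Finn plays Mid at [S-s] → Eve plays A at [S-s-Mid] → (6, 3)
vs S/s/Hi: Finn plays S → Finn plays s at [S] → Finn plays Hi at [S-s] → (6, 6)
vs N/q/Mid: Finn plays N → (-3, 0)
vs N/q/Hi: Finn plays N → (-3, 0)
vs N/s/Mid: Finn plays N → (-3, 0)
vs N/s/Hi: Finn plays N → (-3, 0)

(-3,-1) (-3,-1) (6,3) (6,6) (-3,0) (-3,0) (-3,0) (-3,0)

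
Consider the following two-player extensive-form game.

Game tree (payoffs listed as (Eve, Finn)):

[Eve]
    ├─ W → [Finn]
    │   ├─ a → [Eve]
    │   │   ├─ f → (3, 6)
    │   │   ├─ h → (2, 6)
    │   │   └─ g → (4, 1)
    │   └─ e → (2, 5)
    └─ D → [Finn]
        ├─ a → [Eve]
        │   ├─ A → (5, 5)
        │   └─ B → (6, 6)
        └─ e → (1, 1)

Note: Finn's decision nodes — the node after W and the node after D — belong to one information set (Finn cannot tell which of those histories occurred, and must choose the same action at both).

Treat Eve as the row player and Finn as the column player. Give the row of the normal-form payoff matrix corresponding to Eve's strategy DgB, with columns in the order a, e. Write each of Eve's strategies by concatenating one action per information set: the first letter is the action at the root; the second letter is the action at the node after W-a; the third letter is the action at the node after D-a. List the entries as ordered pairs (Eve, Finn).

vs a: Eve plays D → Finn plays a at [D] → Eve plays B at [D-a] → (6, 6)
vs e: Eve plays D → Finn plays e at [D] → (1, 1)

(6,6) (1,1)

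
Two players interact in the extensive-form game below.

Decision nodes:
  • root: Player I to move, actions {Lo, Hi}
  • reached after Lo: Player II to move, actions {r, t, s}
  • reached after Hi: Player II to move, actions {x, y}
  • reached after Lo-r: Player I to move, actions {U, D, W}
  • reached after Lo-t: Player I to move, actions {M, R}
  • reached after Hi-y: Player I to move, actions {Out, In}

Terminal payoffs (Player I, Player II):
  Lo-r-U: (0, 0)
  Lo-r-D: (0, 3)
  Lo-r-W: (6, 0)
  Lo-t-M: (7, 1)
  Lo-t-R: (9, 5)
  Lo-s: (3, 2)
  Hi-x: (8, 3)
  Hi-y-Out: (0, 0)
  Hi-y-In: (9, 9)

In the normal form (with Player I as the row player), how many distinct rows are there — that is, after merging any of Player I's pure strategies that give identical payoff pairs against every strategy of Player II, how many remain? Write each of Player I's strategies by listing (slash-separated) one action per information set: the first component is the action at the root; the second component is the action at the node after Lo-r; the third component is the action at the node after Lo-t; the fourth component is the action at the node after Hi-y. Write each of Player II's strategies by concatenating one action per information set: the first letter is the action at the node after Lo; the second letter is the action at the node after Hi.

8

Player I has 24 pure strategies: Lo/U/M/Out, Lo/U/M/In, Lo/U/R/Out, Lo/U/R/In, Lo/D/M/Out, Lo/D/M/In, Lo/D/R/Out, Lo/D/R/In, Lo/W/M/Out, Lo/W/M/In, Lo/W/R/Out, Lo/W/R/In, Hi/U/M/Out, Hi/U/M/In, Hi/U/R/Out, Hi/U/R/In, Hi/D/M/Out, Hi/D/M/In, Hi/D/R/Out, Hi/D/R/In, Hi/W/M/Out, Hi/W/M/In, Hi/W/R/Out, Hi/W/R/In. Columns: rx, ry, tx, ty, sx, sy.
{Lo/U/M/Out, Lo/U/M/In} → row (0,0) (0,0) (7,1) (7,1) (3,2) (3,2)
{Lo/U/R/Out, Lo/U/R/In} → row (0,0) (0,0) (9,5) (9,5) (3,2) (3,2)
{Lo/D/M/Out, Lo/D/M/In} → row (0,3) (0,3) (7,1) (7,1) (3,2) (3,2)
{Lo/D/R/Out, Lo/D/R/In} → row (0,3) (0,3) (9,5) (9,5) (3,2) (3,2)
{Lo/W/M/Out, Lo/W/M/In} → row (6,0) (6,0) (7,1) (7,1) (3,2) (3,2)
{Lo/W/R/Out, Lo/W/R/In} → row (6,0) (6,0) (9,5) (9,5) (3,2) (3,2)
{Hi/U/M/Out, Hi/U/R/Out, Hi/D/M/Out, Hi/D/R/Out, Hi/W/M/Out, Hi/W/R/Out} → row (8,3) (0,0) (8,3) (0,0) (8,3) (0,0)
{Hi/U/M/In, Hi/U/R/In, Hi/D/M/In, Hi/D/R/In, Hi/W/M/In, Hi/W/R/In} → row (8,3) (9,9) (8,3) (9,9) (8,3) (9,9)
That's 8 distinct rows out of 24 strategies.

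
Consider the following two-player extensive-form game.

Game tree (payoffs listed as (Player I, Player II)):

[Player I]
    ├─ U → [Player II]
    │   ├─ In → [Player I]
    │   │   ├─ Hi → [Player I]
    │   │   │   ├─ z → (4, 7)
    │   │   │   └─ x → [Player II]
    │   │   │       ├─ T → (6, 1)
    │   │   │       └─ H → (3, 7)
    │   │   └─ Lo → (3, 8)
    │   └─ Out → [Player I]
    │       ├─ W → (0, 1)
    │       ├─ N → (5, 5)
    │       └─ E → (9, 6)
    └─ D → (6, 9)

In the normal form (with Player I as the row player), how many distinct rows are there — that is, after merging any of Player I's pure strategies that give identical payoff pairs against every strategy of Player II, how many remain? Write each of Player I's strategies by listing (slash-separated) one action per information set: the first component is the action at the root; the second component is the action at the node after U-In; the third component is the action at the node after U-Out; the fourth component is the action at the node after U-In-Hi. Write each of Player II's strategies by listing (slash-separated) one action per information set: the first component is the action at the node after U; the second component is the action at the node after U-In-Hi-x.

10

Player I has 24 pure strategies: U/Hi/W/z, U/Hi/W/x, U/Hi/N/z, U/Hi/N/x, U/Hi/E/z, U/Hi/E/x, U/Lo/W/z, U/Lo/W/x, U/Lo/N/z, U/Lo/N/x, U/Lo/E/z, U/Lo/E/x, D/Hi/W/z, D/Hi/W/x, D/Hi/N/z, D/Hi/N/x, D/Hi/E/z, D/Hi/E/x, D/Lo/W/z, D/Lo/W/x, D/Lo/N/z, D/Lo/N/x, D/Lo/E/z, D/Lo/E/x. Columns: In/T, In/H, Out/T, Out/H.
{U/Hi/W/z} → row (4,7) (4,7) (0,1) (0,1)
{U/Hi/W/x} → row (6,1) (3,7) (0,1) (0,1)
{U/Hi/N/z} → row (4,7) (4,7) (5,5) (5,5)
{U/Hi/N/x} → row (6,1) (3,7) (5,5) (5,5)
{U/Hi/E/z} → row (4,7) (4,7) (9,6) (9,6)
{U/Hi/E/x} → row (6,1) (3,7) (9,6) (9,6)
{U/Lo/W/z, U/Lo/W/x} → row (3,8) (3,8) (0,1) (0,1)
{U/Lo/N/z, U/Lo/N/x} → row (3,8) (3,8) (5,5) (5,5)
{U/Lo/E/z, U/Lo/E/x} → row (3,8) (3,8) (9,6) (9,6)
{D/Hi/W/z, D/Hi/W/x, D/Hi/N/z, D/Hi/N/x, D/Hi/E/z, D/Hi/E/x, D/Lo/W/z, D/Lo/W/x, D/Lo/N/z, D/Lo/N/x, D/Lo/E/z, D/Lo/E/x} → row (6,9) (6,9) (6,9) (6,9)
That's 10 distinct rows out of 24 strategies.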